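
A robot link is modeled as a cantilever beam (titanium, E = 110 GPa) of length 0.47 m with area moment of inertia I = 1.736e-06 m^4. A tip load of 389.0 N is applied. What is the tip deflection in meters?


delta = F*L^3/(3*E*I) = 389.0*0.47^3/(3*1.100e+11*1.736e-06)
      = 40.387147/572880 = 7.0498e-05

7.0498e-05 m


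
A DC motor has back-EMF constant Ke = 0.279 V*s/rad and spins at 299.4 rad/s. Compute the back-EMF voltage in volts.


V_emf = Ke * omega = 0.279*299.4 = 83.5326

83.5326 V


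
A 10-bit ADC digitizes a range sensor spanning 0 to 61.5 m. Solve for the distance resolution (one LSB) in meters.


res = range / 2^n = 61.5/2^10 = 61.5/1024 = 0.0601

0.0601 m


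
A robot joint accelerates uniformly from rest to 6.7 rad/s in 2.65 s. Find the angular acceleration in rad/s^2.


alpha = delta_omega / t = 6.7 / 2.65 = 2.5283

2.5283 rad/s^2


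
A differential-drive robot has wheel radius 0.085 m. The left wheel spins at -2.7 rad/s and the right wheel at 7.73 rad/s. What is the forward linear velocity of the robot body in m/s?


v = r*(wR + wL)/2 = 0.085*(7.73 + -2.7)/2 = 0.2138

0.2138 m/s


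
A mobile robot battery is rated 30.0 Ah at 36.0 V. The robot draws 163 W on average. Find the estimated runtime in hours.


E = 30.0*36.0 = 1080.0000 Wh
t = E/P = 1080.0000/163 = 6.6258

6.6258 hours


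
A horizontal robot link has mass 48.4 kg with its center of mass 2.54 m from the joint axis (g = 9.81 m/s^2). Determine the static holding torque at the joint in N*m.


tau = m*g*L = 48.4 * 9.81 * 2.54 = 1206.0022

1206.0022 N*m


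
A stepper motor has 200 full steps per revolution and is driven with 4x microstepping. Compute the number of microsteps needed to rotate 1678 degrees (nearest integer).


step_size = 360/(200*4) = 360/800 = 0.450000 deg
n = 1678/(360/800) = 1678*800/360 = 3728.8889 -> 3729

3729 steps


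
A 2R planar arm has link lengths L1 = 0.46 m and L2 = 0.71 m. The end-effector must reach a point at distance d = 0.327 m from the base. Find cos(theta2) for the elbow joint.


cos(th2) = (d^2 - L1^2 - L2^2)/(2*L1*L2) = (0.327^2 - 0.46^2 - 0.71^2)/(2*0.46*0.71) = -0.9320

-0.9320


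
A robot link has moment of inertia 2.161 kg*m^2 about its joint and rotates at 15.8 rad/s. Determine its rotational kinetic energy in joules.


KE = (1/2)*I*omega^2 = 0.5*2.161*15.8^2 = 269.7360

269.7360 J


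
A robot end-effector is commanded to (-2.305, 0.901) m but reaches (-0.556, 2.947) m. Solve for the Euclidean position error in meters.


dx = -0.556 - (-2.305) = 1.7490, dy = 2.947 - (0.901) = 2.0460
err = sqrt(3.059001 + 4.186116) = 2.6917

2.6917 m


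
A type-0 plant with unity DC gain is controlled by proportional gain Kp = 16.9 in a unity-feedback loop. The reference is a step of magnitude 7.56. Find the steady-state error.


e_ss = R/(1 + Kp) = 7.56/(1 + 16.9) = 7.56/17.9000 = 0.4223

0.4223


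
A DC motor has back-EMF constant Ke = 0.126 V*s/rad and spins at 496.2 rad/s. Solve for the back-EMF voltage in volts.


V_emf = Ke * omega = 0.126*496.2 = 62.5212

62.5212 V


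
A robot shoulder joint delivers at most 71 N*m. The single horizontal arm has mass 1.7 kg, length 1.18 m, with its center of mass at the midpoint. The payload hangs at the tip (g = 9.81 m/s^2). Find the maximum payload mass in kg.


tau_arm = m_arm*g*(L/2) = 1.7*9.81*1.18/2 = 9.8394 N*m
tau_payload = tau_max - tau_arm = 71 - 9.8394 = 61.1606
m_payload = tau_payload / (g*L) = 61.1606 / (9.81*1.18) = 5.2835

5.2835 kg


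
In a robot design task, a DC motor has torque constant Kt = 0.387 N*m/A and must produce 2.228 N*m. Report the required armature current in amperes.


I = tau / Kt = 2.228/0.387 = 5.7571

5.7571 A


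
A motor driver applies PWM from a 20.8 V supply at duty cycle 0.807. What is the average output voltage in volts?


V_avg = V_supply * D = 20.8*0.807 = 16.7856

16.7856 V


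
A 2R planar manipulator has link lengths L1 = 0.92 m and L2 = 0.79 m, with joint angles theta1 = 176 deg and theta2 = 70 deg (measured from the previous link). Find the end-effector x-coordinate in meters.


x = L1*cos(th1) + L2*cos(th1+th2) = 0.92*cos(176 deg) + 0.79*cos(246 deg) = -1.2391

-1.2391 m


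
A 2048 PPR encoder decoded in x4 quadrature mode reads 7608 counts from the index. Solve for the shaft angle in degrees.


angle = counts * 360 / (PPR*4) = 7608 * 360 / 8192 = 334.3359

334.3359 degrees


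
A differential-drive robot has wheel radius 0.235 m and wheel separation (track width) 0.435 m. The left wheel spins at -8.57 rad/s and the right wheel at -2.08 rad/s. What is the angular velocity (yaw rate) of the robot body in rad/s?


omega = r*(wR - wL)/L = 0.235*(-2.08 - (-8.57))/0.435 = 3.5061

3.5061 rad/s


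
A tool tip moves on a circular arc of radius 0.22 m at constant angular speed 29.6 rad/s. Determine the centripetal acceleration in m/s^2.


a_c = omega^2 * r = 29.6^2 * 0.22 = 192.7552

192.7552 m/s^2


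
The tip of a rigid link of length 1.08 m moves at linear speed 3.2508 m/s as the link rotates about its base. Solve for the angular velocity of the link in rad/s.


omega = v / L = 3.2508 / 1.08 = 3.0100

3.0100 rad/s


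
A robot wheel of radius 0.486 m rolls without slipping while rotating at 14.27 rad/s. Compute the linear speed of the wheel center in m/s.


v = omega * r = 14.27 * 0.486 = 6.9352

6.9352 m/s


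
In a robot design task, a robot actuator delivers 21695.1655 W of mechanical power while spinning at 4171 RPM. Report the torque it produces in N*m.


omega = 4171 * 2*pi/60 = 436.786099 rad/s
tau = P / omega = 21695.1655 / 436.786099 = 49.6700

49.6700 N*m


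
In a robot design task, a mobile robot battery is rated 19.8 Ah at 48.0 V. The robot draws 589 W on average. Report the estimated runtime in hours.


E = 19.8*48.0 = 950.4000 Wh
t = E/P = 950.4000/589 = 1.6136

1.6136 hours


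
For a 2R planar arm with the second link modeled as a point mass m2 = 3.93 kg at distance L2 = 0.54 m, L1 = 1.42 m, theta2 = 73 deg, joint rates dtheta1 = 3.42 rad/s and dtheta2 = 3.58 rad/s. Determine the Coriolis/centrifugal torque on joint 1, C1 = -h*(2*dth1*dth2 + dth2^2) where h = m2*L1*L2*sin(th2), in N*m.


h = m2*L1*L2*sin(th2) = 3.93*1.42*0.54*sin(73 deg) = 2.881847
C1 = -h*(2*3.42*3.58 + 3.58^2) = -2.881847*37.3036 = -107.5033

-107.5033 N*m


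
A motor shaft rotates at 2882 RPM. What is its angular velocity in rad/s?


omega = 2882 * 2*pi/60 = 301.8023

301.8023 rad/s


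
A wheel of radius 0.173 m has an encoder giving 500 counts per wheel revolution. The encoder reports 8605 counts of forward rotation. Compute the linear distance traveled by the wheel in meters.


revs = 8605/500 = 17.210000
d = revs * 2*pi*r = 17.210000 * 2*pi*0.173 = 18.7071

18.7071 m


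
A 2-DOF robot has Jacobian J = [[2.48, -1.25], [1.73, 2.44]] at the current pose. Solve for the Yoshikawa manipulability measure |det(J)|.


det(J) = 2.48*2.44 - (-1.25)*(1.73) = 8.2137
|det(J)| = 8.2137

8.2137


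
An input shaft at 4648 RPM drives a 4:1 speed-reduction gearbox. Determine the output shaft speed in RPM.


omega_out = omega_in / N = 4648 / 4 = 1162.0000

1162.0000 RPM


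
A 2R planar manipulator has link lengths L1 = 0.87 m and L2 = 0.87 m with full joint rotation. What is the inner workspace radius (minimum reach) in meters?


r_min = |L1 - L2| = |0.87 - 0.87| = 0

0 m


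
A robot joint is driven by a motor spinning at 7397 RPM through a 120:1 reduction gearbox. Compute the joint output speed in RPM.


omega_joint = omega_motor / N = 7397 / 120 = 61.6417

61.6417 RPM


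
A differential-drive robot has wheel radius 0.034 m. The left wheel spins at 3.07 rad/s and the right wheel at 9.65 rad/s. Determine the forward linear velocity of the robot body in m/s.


v = r*(wR + wL)/2 = 0.034*(9.65 + 3.07)/2 = 0.2162

0.2162 m/s


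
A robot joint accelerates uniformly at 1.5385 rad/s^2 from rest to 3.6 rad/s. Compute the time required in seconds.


t = delta_omega / alpha = 3.6 / 1.5385 = 2.3399

2.3399 s


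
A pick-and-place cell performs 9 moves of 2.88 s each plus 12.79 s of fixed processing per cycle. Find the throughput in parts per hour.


T_cycle = 9*2.88 + 12.79 = 38.7100 s
rate = 3600/T = 92.9992

92.9992 parts/hour


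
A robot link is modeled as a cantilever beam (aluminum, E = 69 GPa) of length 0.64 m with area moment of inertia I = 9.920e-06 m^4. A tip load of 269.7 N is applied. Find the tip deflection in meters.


delta = F*L^3/(3*E*I) = 269.7*0.64^3/(3*6.900e+10*9.920e-06)
      = 70.7002368/2053440 = 3.4430e-05

3.4430e-05 m


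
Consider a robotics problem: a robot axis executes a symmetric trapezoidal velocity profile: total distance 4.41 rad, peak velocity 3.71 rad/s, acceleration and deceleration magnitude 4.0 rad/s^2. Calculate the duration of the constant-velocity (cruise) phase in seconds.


t_acc = v/a = 0.927500 s, d_acc = v^2/(2a) = 1.720512 rad each
d_cruise = 4.41 - 2*1.720512 = 0.968976 rad
t_cruise = d_cruise/v = 0.968976/3.71 = 0.2612

0.2612 s


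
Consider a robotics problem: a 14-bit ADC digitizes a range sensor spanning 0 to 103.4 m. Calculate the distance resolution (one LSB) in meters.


res = range / 2^n = 103.4/2^14 = 103.4/16384 = 0.0063

0.0063 m


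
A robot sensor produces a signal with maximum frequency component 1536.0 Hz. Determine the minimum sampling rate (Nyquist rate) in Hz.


f_s,min = 2*f_max = 2*1536.0 = 3072.0000

3072.0000 Hz


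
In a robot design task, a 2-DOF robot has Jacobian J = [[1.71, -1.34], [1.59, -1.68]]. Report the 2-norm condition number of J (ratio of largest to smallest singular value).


JJ^T eigenvalues: trace(JJ^T) = 10.0702, det(JJ^T) = det(J)^2 = 0.55086084
s_max^2 = (10.0702 + sqrt(99.20548468))/2 = 10.01519751
s_min^2 = (10.0702 - sqrt(99.20548468))/2 = 0.05500249
kappa = s_max/s_min = sqrt(10.01519751/0.05500249) = 13.4939

13.4939


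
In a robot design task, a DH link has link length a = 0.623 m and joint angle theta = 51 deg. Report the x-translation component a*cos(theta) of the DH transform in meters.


a*cos(theta) = 0.623*cos(51 deg) = 0.3921

0.3921 m


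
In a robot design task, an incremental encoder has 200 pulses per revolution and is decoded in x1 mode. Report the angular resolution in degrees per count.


resolution = 360 / (PPR * 1) = 360 / 200 = 1.8000

1.8000 degrees


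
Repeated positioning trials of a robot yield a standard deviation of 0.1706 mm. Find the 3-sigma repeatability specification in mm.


repeatability = 3*sigma = 3*0.1706 = 0.5118

0.5118 mm


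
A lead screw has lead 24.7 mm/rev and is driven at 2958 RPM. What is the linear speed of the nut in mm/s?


v = lead * (RPM/60) = 24.7*2958/60 = 1217.7100

1217.7100 mm/s


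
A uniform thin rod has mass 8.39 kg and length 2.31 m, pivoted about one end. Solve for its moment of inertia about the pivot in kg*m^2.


I = (1/3)*m*L^2 = (1/3)*8.39*2.31^2 = 14.9233

14.9233 kg*m^2


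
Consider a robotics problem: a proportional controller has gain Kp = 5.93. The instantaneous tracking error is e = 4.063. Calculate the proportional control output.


u_P = Kp * e = 5.93 * 4.063 = 24.0936

24.0936


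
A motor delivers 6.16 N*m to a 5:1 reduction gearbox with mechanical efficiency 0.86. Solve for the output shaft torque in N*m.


tau_out = tau_in * N * eta = 6.16 * 5 * 0.86 = 26.4880

26.4880 N*m


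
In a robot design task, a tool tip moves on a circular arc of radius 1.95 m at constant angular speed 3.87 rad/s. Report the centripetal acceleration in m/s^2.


a_c = omega^2 * r = 3.87^2 * 1.95 = 29.2050

29.2050 m/s^2


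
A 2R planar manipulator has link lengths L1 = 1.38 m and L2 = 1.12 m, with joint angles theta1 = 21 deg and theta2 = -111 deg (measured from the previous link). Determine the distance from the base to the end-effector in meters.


x = L1*cos(th1) + L2*cos(th1+th2) = 1.288341
y = L1*sin(th1) + L2*sin(th1+th2) = -0.625452
d = sqrt(x^2 + y^2) = sqrt(1.659823 + 0.391190) = 1.4321

1.4321 m


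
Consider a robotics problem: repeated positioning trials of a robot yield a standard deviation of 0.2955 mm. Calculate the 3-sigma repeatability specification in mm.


repeatability = 3*sigma = 3*0.2955 = 0.8865

0.8865 mm


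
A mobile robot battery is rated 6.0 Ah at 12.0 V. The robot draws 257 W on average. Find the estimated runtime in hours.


E = 6.0*12.0 = 72.0000 Wh
t = E/P = 72.0000/257 = 0.2802

0.2802 hours


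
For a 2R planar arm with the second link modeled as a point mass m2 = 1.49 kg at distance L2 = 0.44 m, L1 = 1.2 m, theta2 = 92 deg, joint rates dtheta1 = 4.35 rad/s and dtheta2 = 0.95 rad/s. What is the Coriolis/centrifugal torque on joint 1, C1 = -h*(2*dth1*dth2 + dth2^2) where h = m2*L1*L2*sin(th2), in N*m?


h = m2*L1*L2*sin(th2) = 1.49*1.2*0.44*sin(92 deg) = 0.786241
C1 = -h*(2*4.35*0.95 + 0.95^2) = -0.786241*9.1675 = -7.2079

-7.2079 N*m


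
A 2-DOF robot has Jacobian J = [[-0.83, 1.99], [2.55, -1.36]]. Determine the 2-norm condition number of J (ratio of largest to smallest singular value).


JJ^T eigenvalues: trace(JJ^T) = 13.0011, det(JJ^T) = det(J)^2 = 15.56854849
s_max^2 = (13.0011 + sqrt(106.75440725))/2 = 11.66665122
s_min^2 = (13.0011 - sqrt(106.75440725))/2 = 1.33444878
kappa = s_max/s_min = sqrt(11.66665122/1.33444878) = 2.9568

2.9568


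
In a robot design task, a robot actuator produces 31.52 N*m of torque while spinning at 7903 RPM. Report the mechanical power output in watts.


omega = 7903 * 2*pi/60 = 827.600225 rad/s
P = tau * omega = 31.52 * 827.600225 = 26085.9591

26085.9591 W


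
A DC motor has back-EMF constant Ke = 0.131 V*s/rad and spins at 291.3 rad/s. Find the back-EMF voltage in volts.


V_emf = Ke * omega = 0.131*291.3 = 38.1603

38.1603 V


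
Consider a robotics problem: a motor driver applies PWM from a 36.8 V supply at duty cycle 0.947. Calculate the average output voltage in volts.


V_avg = V_supply * D = 36.8*0.947 = 34.8496

34.8496 V


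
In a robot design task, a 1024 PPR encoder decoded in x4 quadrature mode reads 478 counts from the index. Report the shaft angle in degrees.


angle = counts * 360 / (PPR*4) = 478 * 360 / 4096 = 42.0117

42.0117 degrees


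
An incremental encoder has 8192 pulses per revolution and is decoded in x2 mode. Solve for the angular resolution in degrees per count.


resolution = 360 / (PPR * 2) = 360 / 16384 = 0.0220

0.0220 degrees


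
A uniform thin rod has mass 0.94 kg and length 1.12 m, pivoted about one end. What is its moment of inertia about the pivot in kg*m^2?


I = (1/3)*m*L^2 = (1/3)*0.94*1.12^2 = 0.3930

0.3930 kg*m^2


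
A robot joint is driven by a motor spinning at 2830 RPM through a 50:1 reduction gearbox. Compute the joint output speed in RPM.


omega_joint = omega_motor / N = 2830 / 50 = 56.6000

56.6000 RPM


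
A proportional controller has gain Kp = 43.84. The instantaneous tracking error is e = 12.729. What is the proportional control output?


u_P = Kp * e = 43.84 * 12.729 = 558.0394

558.0394


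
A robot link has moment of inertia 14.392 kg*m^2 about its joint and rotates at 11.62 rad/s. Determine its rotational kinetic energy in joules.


KE = (1/2)*I*omega^2 = 0.5*14.392*11.62^2 = 971.6356

971.6356 J


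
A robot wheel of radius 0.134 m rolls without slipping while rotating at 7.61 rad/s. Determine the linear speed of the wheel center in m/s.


v = omega * r = 7.61 * 0.134 = 1.0197

1.0197 m/s


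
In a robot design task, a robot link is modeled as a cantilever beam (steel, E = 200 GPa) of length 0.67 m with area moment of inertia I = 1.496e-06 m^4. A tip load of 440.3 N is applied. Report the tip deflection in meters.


delta = F*L^3/(3*E*I) = 440.3*0.67^3/(3*2.000e+11*1.496e-06)
      = 132.4259489/897600 = 1.4753e-04

1.4753e-04 m


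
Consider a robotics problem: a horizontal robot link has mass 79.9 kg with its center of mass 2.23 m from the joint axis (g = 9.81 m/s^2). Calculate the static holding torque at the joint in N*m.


tau = m*g*L = 79.9 * 9.81 * 2.23 = 1747.9164

1747.9164 N*m


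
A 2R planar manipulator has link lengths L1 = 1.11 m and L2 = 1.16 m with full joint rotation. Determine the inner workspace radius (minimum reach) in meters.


r_min = |L1 - L2| = |1.11 - 1.16| = 0.0500

0.0500 m


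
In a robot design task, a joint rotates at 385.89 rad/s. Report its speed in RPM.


RPM = 385.89 * 60/(2*pi) = 3684.9781

3684.9781 RPM


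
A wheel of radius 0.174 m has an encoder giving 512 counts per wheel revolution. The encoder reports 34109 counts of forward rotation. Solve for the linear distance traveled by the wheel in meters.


revs = 34109/512 = 66.619141
d = revs * 2*pi*r = 66.619141 * 2*pi*0.174 = 72.8330

72.8330 m


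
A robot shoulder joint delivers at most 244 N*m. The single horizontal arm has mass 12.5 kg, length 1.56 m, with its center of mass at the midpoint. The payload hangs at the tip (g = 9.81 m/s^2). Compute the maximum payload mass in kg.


tau_arm = m_arm*g*(L/2) = 12.5*9.81*1.56/2 = 95.6475 N*m
tau_payload = tau_max - tau_arm = 244 - 95.6475 = 148.3525
m_payload = tau_payload / (g*L) = 148.3525 / (9.81*1.56) = 9.6940

9.6940 kg


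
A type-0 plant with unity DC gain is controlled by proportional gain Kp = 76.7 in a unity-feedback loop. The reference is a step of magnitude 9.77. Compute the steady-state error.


e_ss = R/(1 + Kp) = 9.77/(1 + 76.7) = 9.77/77.7000 = 0.1257

0.1257


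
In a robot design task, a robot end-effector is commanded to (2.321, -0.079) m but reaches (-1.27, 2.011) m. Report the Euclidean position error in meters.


dx = -1.27 - (2.321) = -3.5910, dy = 2.011 - (-0.079) = 2.0900
err = sqrt(12.895281 + 4.368100) = 4.1549

4.1549 m


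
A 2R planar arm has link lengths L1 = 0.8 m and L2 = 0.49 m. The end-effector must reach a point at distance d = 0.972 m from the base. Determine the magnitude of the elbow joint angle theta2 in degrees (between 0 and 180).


cos(th2) = (d^2 - L1^2 - L2^2)/(2*L1*L2) = (0.972^2 - 0.8^2 - 0.49^2)/(2*0.8*0.49) = 0.08250510
th2 = acos(0.08250510) = 85.2674 deg

85.2674 degrees


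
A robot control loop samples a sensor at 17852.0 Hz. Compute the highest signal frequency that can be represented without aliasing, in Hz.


f_max = f_s/2 = 17852.0/2 = 8926.0000

8926.0000 Hz


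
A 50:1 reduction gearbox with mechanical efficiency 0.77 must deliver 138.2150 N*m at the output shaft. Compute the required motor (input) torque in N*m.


tau_in = tau_out / (N * eta) = 138.2150 / (50 * 0.77) = 3.5900

3.5900 N*m


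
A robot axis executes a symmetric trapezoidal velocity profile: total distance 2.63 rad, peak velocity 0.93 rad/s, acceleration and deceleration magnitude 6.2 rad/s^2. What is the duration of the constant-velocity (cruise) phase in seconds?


t_acc = v/a = 0.150000 s, d_acc = v^2/(2a) = 0.069750 rad each
d_cruise = 2.63 - 2*0.069750 = 2.490500 rad
t_cruise = d_cruise/v = 2.490500/0.93 = 2.6780

2.6780 s


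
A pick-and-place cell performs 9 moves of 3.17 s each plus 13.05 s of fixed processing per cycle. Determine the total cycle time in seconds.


T = 9*3.17 + 13.05 = 41.5800

41.5800 s


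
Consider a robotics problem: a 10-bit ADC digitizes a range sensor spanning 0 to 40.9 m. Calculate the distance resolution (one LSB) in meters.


res = range / 2^n = 40.9/2^10 = 40.9/1024 = 0.0399

0.0399 m


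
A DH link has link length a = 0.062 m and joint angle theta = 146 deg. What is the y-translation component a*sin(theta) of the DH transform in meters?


a*sin(theta) = 0.062*sin(146 deg) = 0.0347

0.0347 m


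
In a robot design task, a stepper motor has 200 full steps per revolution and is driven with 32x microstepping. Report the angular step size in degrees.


step = 360/(200*32) = 360/6400 = 0.0563

0.0563 degrees


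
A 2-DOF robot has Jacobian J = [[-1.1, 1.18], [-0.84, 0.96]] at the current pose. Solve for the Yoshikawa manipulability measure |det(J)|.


det(J) = -1.1*0.96 - (1.18)*(-0.84) = -0.0648
|det(J)| = 0.0648

0.0648


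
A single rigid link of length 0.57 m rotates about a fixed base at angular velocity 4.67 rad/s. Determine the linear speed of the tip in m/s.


v = L*omega = 0.57 * 4.67 = 2.6619

2.6619 m/s


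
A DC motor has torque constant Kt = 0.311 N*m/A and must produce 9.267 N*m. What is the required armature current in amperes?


I = tau / Kt = 9.267/0.311 = 29.7974

29.7974 A


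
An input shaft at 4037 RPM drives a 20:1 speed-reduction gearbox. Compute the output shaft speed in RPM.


omega_out = omega_in / N = 4037 / 20 = 201.8500

201.8500 RPM


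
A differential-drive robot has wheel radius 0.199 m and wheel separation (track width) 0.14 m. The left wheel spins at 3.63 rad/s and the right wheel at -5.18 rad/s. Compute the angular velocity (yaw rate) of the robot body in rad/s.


omega = r*(wR - wL)/L = 0.199*(-5.18 - (3.63))/0.14 = -12.5228

-12.5228 rad/s


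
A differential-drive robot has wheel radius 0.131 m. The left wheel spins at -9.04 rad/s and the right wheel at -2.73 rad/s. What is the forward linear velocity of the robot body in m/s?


v = r*(wR + wL)/2 = 0.131*(-2.73 + -9.04)/2 = -0.7709

-0.7709 m/s


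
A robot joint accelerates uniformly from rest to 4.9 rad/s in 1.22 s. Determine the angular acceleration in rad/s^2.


alpha = delta_omega / t = 4.9 / 1.22 = 4.0164

4.0164 rad/s^2


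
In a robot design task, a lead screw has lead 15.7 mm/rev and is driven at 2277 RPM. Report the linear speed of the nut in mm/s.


v = lead * (RPM/60) = 15.7*2277/60 = 595.8150

595.8150 mm/s


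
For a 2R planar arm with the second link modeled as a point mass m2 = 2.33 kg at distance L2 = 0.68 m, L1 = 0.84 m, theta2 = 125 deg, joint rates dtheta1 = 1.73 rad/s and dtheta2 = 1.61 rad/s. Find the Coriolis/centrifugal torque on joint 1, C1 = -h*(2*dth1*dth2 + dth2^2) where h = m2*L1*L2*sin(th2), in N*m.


h = m2*L1*L2*sin(th2) = 2.33*0.84*0.68*sin(125 deg) = 1.090206
C1 = -h*(2*1.73*1.61 + 1.61^2) = -1.090206*8.1627 = -8.8990

-8.8990 N*m


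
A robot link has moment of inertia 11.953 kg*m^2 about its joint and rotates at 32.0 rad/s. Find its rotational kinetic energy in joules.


KE = (1/2)*I*omega^2 = 0.5*11.953*32.0^2 = 6119.9360

6119.9360 J


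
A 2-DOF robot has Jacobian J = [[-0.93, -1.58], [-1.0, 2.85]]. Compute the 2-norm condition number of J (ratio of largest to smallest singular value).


JJ^T eigenvalues: trace(JJ^T) = 12.4838, det(JJ^T) = det(J)^2 = 17.89713025
s_max^2 = (12.4838 + sqrt(84.25674144))/2 = 10.83147355
s_min^2 = (12.4838 - sqrt(84.25674144))/2 = 1.65232645
kappa = s_max/s_min = sqrt(10.83147355/1.65232645) = 2.5603

2.5603


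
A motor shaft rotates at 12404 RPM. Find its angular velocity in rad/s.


omega = 12404 * 2*pi/60 = 1298.9438

1298.9438 rad/s


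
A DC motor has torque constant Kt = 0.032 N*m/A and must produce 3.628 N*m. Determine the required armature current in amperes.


I = tau / Kt = 3.628/0.032 = 113.3750

113.3750 A


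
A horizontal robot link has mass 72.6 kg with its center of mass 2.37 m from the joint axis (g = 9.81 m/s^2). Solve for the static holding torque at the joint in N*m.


tau = m*g*L = 72.6 * 9.81 * 2.37 = 1687.9282

1687.9282 N*m


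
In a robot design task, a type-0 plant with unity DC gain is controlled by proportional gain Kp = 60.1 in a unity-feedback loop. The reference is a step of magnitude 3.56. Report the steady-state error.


e_ss = R/(1 + Kp) = 3.56/(1 + 60.1) = 3.56/61.1000 = 0.0583

0.0583


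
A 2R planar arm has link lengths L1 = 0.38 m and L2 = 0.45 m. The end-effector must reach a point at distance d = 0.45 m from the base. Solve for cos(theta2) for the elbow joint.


cos(th2) = (d^2 - L1^2 - L2^2)/(2*L1*L2) = (0.45^2 - 0.38^2 - 0.45^2)/(2*0.38*0.45) = -0.4222

-0.4222


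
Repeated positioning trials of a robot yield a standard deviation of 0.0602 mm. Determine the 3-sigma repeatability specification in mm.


repeatability = 3*sigma = 3*0.0602 = 0.1806

0.1806 mm


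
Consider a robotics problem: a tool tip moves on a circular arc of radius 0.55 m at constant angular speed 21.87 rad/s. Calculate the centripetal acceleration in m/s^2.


a_c = omega^2 * r = 21.87^2 * 0.55 = 263.0633

263.0633 m/s^2


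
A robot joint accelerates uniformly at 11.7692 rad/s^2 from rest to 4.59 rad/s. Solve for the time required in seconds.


t = delta_omega / alpha = 4.59 / 11.7692 = 0.3900

0.3900 s


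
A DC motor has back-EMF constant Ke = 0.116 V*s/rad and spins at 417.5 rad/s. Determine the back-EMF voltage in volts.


V_emf = Ke * omega = 0.116*417.5 = 48.4300

48.4300 V


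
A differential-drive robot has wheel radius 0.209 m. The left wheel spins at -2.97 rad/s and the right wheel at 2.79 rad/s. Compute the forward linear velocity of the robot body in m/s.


v = r*(wR + wL)/2 = 0.209*(2.79 + -2.97)/2 = -0.0188

-0.0188 m/s


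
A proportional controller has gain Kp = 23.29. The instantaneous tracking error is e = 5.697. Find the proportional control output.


u_P = Kp * e = 23.29 * 5.697 = 132.6831

132.6831


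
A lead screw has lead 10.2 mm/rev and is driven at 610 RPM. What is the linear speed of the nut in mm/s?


v = lead * (RPM/60) = 10.2*610/60 = 103.7000

103.7000 mm/s


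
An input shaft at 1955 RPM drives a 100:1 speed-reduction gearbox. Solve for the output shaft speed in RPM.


omega_out = omega_in / N = 1955 / 100 = 19.5500

19.5500 RPM


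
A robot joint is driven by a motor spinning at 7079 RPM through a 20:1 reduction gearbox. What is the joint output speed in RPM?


omega_joint = omega_motor / N = 7079 / 20 = 353.9500

353.9500 RPM


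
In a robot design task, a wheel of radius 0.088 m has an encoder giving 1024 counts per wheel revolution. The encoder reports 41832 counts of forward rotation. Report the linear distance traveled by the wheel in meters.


revs = 41832/1024 = 40.851562
d = revs * 2*pi*r = 40.851562 * 2*pi*0.088 = 22.5877

22.5877 m


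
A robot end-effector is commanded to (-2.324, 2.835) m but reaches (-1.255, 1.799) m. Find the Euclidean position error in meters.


dx = -1.255 - (-2.324) = 1.0690, dy = 1.799 - (2.835) = -1.0360
err = sqrt(1.142761 + 1.073296) = 1.4886

1.4886 m


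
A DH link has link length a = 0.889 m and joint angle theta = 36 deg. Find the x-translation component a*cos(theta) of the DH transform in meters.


a*cos(theta) = 0.889*cos(36 deg) = 0.7192

0.7192 m


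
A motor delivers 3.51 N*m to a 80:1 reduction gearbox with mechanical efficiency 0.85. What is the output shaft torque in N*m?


tau_out = tau_in * N * eta = 3.51 * 80 * 0.85 = 238.6800

238.6800 N*m


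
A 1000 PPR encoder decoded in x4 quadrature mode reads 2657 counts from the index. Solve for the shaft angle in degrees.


angle = counts * 360 / (PPR*4) = 2657 * 360 / 4000 = 239.1300

239.1300 degrees


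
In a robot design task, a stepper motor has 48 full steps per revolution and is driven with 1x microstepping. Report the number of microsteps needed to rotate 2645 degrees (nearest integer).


step_size = 360/(48*1) = 360/48 = 7.500000 deg
n = 2645/(360/48) = 2645*48/360 = 352.6667 -> 353

353 steps


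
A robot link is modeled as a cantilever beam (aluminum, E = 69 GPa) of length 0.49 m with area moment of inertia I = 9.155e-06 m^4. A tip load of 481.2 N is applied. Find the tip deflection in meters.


delta = F*L^3/(3*E*I) = 481.2*0.49^3/(3*6.900e+10*9.155e-06)
      = 56.6126988/1895085 = 2.9873e-05

2.9873e-05 m


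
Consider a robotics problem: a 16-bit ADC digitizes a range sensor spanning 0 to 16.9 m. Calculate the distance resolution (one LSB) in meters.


res = range / 2^n = 16.9/2^16 = 16.9/65536 = 2.5787e-04

2.5787e-04 m


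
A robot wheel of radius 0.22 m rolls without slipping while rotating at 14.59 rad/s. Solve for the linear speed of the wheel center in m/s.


v = omega * r = 14.59 * 0.22 = 3.2098

3.2098 m/s


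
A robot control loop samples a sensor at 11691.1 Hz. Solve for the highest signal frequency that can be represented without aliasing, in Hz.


f_max = f_s/2 = 11691.1/2 = 5845.5500

5845.5500 Hz


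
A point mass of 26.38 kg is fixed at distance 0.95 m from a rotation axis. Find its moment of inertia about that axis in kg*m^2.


I = m*r^2 = 26.38*0.95^2 = 23.8079

23.8079 kg*m^2


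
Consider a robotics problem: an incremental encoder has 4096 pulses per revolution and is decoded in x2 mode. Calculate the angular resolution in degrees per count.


resolution = 360 / (PPR * 2) = 360 / 8192 = 0.0439

0.0439 degrees


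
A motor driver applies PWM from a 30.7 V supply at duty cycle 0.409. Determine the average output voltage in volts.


V_avg = V_supply * D = 30.7*0.409 = 12.5563

12.5563 V


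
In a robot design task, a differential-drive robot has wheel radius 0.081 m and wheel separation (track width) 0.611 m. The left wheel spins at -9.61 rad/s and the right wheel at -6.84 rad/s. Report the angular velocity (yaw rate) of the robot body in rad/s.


omega = r*(wR - wL)/L = 0.081*(-6.84 - (-9.61))/0.611 = 0.3672

0.3672 rad/s


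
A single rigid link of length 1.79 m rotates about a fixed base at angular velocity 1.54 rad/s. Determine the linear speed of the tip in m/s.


v = L*omega = 1.79 * 1.54 = 2.7566

2.7566 m/s


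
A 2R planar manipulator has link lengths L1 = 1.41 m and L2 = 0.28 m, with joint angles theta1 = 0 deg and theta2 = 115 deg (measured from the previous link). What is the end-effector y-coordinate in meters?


y = L1*sin(th1) + L2*sin(th1+th2) = 1.41*sin(0 deg) + 0.28*sin(115 deg) = 0.2538

0.2538 m


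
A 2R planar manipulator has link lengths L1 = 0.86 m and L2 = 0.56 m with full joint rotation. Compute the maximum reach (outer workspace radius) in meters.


r_max = L1 + L2 = 0.86 + 0.56 = 1.4200

1.4200 m


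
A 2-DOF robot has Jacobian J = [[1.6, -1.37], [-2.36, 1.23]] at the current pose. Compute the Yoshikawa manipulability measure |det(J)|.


det(J) = 1.6*1.23 - (-1.37)*(-2.36) = -1.2652
|det(J)| = 1.2652

1.2652


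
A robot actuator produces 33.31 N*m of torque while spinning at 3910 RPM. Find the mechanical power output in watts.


omega = 3910 * 2*pi/60 = 409.454243 rad/s
P = tau * omega = 33.31 * 409.454243 = 13638.9208

13638.9208 W


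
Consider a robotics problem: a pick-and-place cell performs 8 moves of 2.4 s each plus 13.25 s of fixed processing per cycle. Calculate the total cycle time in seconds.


T = 8*2.4 + 13.25 = 32.4500

32.4500 s


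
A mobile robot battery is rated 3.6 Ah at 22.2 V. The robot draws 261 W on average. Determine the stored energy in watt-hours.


E = capacity * V = 3.6*22.2 = 79.9200

79.9200 Wh


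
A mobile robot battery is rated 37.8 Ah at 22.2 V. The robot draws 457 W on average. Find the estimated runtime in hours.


E = 37.8*22.2 = 839.1600 Wh
t = E/P = 839.1600/457 = 1.8362

1.8362 hours


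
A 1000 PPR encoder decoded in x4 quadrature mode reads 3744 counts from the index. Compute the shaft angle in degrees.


angle = counts * 360 / (PPR*4) = 3744 * 360 / 4000 = 336.9600

336.9600 degrees


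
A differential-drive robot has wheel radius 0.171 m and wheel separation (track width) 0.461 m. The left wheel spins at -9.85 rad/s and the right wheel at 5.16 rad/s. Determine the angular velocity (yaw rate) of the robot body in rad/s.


omega = r*(wR - wL)/L = 0.171*(5.16 - (-9.85))/0.461 = 5.5677

5.5677 rad/s


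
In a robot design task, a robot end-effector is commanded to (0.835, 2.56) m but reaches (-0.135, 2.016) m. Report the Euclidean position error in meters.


dx = -0.135 - (0.835) = -0.9700, dy = 2.016 - (2.56) = -0.5440
err = sqrt(0.940900 + 0.295936) = 1.1121

1.1121 m


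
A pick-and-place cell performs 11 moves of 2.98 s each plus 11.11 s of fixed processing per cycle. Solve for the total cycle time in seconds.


T = 11*2.98 + 11.11 = 43.8900

43.8900 s


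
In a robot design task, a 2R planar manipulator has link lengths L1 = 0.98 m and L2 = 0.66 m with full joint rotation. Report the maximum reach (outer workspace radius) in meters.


r_max = L1 + L2 = 0.98 + 0.66 = 1.6400

1.6400 m


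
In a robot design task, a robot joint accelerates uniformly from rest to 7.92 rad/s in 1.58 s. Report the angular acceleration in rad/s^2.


alpha = delta_omega / t = 7.92 / 1.58 = 5.0127

5.0127 rad/s^2


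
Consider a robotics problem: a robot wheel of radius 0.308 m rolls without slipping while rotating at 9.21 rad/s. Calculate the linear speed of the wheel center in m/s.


v = omega * r = 9.21 * 0.308 = 2.8367

2.8367 m/s


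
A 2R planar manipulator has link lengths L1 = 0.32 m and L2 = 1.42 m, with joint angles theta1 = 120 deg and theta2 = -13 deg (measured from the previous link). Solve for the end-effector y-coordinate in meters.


y = L1*sin(th1) + L2*sin(th1+th2) = 0.32*sin(120 deg) + 1.42*sin(107 deg) = 1.6351

1.6351 m


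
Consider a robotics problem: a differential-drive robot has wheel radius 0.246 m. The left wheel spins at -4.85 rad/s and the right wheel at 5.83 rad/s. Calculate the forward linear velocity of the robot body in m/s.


v = r*(wR + wL)/2 = 0.246*(5.83 + -4.85)/2 = 0.1205

0.1205 m/s


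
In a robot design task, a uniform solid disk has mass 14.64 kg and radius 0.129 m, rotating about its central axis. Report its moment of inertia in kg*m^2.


I = (1/2)*m*R^2 = 0.5*14.64*0.129^2 = 0.1218

0.1218 kg*m^2


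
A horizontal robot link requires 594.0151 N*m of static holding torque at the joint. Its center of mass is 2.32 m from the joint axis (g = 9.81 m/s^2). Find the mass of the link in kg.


m = tau / (g*L) = 594.0151 / (9.81 * 2.32) = 26.1000

26.1000 kg


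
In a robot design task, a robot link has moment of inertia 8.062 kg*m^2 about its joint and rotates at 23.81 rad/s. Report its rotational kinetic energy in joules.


KE = (1/2)*I*omega^2 = 0.5*8.062*23.81^2 = 2285.2388

2285.2388 J


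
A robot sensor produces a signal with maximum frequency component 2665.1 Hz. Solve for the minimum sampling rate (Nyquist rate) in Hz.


f_s,min = 2*f_max = 2*2665.1 = 5330.2000

5330.2000 Hz


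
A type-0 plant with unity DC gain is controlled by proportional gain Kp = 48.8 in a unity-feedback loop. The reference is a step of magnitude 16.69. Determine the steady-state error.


e_ss = R/(1 + Kp) = 16.69/(1 + 48.8) = 16.69/49.8000 = 0.3351

0.3351


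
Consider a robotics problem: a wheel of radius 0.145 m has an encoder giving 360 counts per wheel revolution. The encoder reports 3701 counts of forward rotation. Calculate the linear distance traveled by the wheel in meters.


revs = 3701/360 = 10.280556
d = revs * 2*pi*r = 10.280556 * 2*pi*0.145 = 9.3662

9.3662 m


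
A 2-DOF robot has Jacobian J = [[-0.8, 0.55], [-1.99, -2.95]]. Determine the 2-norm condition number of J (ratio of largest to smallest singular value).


JJ^T eigenvalues: trace(JJ^T) = 13.6051, det(JJ^T) = det(J)^2 = 11.93357025
s_max^2 = (13.6051 + sqrt(137.36446501))/2 = 12.66267937
s_min^2 = (13.6051 - sqrt(137.36446501))/2 = 0.94242063
kappa = s_max/s_min = sqrt(12.66267937/0.94242063) = 3.6656

3.6656


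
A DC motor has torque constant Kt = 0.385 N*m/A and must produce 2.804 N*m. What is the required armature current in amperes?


I = tau / Kt = 2.804/0.385 = 7.2831

7.2831 A


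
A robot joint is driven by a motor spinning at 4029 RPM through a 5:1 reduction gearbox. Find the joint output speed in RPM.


omega_joint = omega_motor / N = 4029 / 5 = 805.8000

805.8000 RPM


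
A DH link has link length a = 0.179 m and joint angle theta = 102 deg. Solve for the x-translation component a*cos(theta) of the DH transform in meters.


a*cos(theta) = 0.179*cos(102 deg) = -0.0372

-0.0372 m


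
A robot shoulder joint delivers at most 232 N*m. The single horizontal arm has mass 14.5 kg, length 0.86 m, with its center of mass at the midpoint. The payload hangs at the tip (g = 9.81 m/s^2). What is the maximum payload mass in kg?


tau_arm = m_arm*g*(L/2) = 14.5*9.81*0.86/2 = 61.1654 N*m
tau_payload = tau_max - tau_arm = 232 - 61.1654 = 170.8346
m_payload = tau_payload / (g*L) = 170.8346 / (9.81*0.86) = 20.2492

20.2492 kg


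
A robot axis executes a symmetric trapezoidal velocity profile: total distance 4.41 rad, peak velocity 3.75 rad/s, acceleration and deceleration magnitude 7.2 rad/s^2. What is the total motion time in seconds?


t_acc = v/a = 3.75/7.2 = 0.520833 s
d_acc = v^2/(2a) = 0.976562 rad (each ramp)
d_cruise = 4.41 - 2*0.976562 = 2.456876 rad
t_cruise = 2.456876/3.75 = 0.655167 s
t_total = 2*0.520833 + 0.655167 = 1.6968

1.6968 s


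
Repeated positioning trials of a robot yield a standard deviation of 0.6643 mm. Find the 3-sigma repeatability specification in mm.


repeatability = 3*sigma = 3*0.6643 = 1.9929

1.9929 mm


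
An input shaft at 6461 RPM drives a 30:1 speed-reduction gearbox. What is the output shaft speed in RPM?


omega_out = omega_in / N = 6461 / 30 = 215.3667

215.3667 RPM


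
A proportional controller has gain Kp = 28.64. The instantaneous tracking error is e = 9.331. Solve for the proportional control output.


u_P = Kp * e = 28.64 * 9.331 = 267.2398

267.2398


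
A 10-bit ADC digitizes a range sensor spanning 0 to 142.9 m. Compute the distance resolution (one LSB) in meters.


res = range / 2^n = 142.9/2^10 = 142.9/1024 = 0.1396

0.1396 m


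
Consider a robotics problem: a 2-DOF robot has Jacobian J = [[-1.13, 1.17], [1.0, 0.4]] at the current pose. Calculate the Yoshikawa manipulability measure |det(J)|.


det(J) = -1.13*0.4 - (1.17)*(1.0) = -1.6220
|det(J)| = 1.6220

1.6220


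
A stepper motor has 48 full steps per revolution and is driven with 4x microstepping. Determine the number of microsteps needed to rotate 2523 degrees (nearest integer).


step_size = 360/(48*4) = 360/192 = 1.875000 deg
n = 2523/(360/192) = 2523*192/360 = 1345.6000 -> 1346

1346 steps


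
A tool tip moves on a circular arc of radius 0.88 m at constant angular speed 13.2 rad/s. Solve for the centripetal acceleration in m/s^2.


a_c = omega^2 * r = 13.2^2 * 0.88 = 153.3312

153.3312 m/s^2


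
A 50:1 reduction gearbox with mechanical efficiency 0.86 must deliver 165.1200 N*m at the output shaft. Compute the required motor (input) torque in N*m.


tau_in = tau_out / (N * eta) = 165.1200 / (50 * 0.86) = 3.8400

3.8400 N*m


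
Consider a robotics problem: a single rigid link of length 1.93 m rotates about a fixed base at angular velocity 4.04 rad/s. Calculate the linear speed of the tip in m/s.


v = L*omega = 1.93 * 4.04 = 7.7972

7.7972 m/s


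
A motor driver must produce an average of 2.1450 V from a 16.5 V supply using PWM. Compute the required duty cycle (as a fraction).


D = V_avg/V_supply = 2.1450/16.5 = 0.1300

0.1300


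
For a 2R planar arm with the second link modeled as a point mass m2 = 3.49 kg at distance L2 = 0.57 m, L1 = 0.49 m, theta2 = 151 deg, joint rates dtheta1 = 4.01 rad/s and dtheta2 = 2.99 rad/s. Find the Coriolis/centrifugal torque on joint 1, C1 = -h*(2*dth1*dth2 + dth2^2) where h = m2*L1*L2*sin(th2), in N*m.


h = m2*L1*L2*sin(th2) = 3.49*0.49*0.57*sin(151 deg) = 0.472572
C1 = -h*(2*4.01*2.99 + 2.99^2) = -0.472572*32.9199 = -15.5570

-15.5570 N*m


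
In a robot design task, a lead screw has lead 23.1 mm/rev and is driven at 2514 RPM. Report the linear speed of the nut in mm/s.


v = lead * (RPM/60) = 23.1*2514/60 = 967.8900

967.8900 mm/s


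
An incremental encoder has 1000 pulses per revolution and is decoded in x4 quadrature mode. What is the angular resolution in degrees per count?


resolution = 360 / (PPR * 4) = 360 / 4000 = 0.0900

0.0900 degrees
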